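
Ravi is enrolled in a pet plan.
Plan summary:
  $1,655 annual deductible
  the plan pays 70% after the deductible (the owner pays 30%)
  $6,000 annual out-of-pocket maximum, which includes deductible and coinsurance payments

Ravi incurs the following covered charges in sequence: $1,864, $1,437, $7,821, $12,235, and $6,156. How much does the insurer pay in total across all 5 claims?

Claim 1 — $1,864: $1,655 to deductible, leaving $209; 30% of $209 = $62.70. Owner owes $1,717.70 (running OOP $1,717.70). Plan pays $1,864 − $1,717.70 = $146.30.
Claim 2 — $1,437: deductible already satisfied, so owner's share is 30% × $1,437 = $431.10. Owner owes $431.10 (running OOP $2,148.80). Insurer: $1,437 − $431.10 = $1,005.90.
Claim 3 — $7,821: 30% coinsurance on $7,821 = $2,346.30. Owner pays $2,346.30; OOP now $4,495.10. Insurer: $7,821 − $2,346.30 = $5,474.70.
Claim 4 — $12,235: deductible met; 30% of $12,235 = $3,670.50. Adding that to $4,495.10 gives $8,165.60, past the $6,000 cap; owner pays only $6,000 − $4,495.10 = $1,504.90. Insurer: $12,235 − $1,504.90 = $10,730.10.
Claim 5 — $6,156: deductible met; 30% of $6,156 = $1,846.80. OOP would hit $7,846.80 > $6,000, so the cap limits the owner to $6,000 − $6,000 = $0. Insurer: $6,156 − $0 = $6,156.
Insurer total = bills − owner's total = $29,513 − $6,000 = $23,513.

$23,513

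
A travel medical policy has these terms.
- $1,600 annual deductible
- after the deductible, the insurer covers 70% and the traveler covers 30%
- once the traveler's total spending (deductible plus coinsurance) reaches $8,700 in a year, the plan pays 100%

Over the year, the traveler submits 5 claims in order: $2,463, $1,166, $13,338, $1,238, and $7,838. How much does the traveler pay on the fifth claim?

$2,118.50

Claim 1 — $2,463: deductible takes $1,600, $863 remains; coinsurance $863 × 30% = $258.90. Traveler owes $1,858.90 (running OOP $1,858.90).
Claim 2 — $1,166: 30% coinsurance on $1,166 = $349.80. Cost to traveler: $349.80. OOP to date $2,208.70.
Claim 3 — $13,338: deductible already satisfied, so traveler's share is 30% × $13,338 = $4,001.40. Cost to traveler: $4,001.40. OOP to date $6,210.10.
Claim 4 — $1,238: deductible met; 30% of $1,238 = $371.40. Traveler owes $371.40 (running OOP $6,581.50).
Claim 5 — $7,838: deductible already satisfied, so traveler's share is 30% × $7,838 = $2,351.40. That would push OOP to $8,932.90, over the $8,700 cap, so traveler pays $8,700 − $6,581.50 = $2,118.50.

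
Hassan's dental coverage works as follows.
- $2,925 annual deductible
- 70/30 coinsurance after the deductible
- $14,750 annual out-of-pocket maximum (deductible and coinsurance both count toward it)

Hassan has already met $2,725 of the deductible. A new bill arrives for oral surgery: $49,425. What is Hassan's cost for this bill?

Deductible still to meet: $2,925 − $2,725 = $200.
That leaves $49,425 − $200 = $49,225 for coinsurance.
Coinsurance: $49,225 × 30% = $14,767.50.
Patient responsibility before any cap: $200 + $14,767.50 = $14,967.50.
That would bring total out-of-pocket to $17,692.50, past the $14,750 cap. The patient is capped at $14,750 − $2,725 = $12,025 on this claim.

$12,025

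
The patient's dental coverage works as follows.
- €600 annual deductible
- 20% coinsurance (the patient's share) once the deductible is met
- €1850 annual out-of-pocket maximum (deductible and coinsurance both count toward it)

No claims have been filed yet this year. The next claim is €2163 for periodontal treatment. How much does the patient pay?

€912.60

Nothing has been paid toward the €600 deductible, so the first €600 of this charge is applied there.
After the €600 deductible portion, €2163 − €600 = €1563 is subject to coinsurance.
Patient's 20% share of €1563 is €312.60.
That puts the patient's cost at €600 + €312.60 = €912.60 before any cap.
Total out-of-pocket so far would be €0 + €912.60 = €912.60, below the €1850 cap — no reduction.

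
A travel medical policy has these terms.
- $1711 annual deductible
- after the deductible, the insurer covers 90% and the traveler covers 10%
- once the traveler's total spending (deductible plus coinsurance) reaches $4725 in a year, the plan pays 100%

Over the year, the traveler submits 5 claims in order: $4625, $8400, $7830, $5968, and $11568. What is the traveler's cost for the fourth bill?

Claim 1 ($4625): $1711 to deductible, leaving $2914; 10% of $2914 = $291.40. Traveler pays $2002.40; OOP now $2002.40.
Claim 2 ($8400): deductible met; 10% of $8400 = $840. Cost to traveler: $840. OOP to date $2842.40.
Claim 3 ($7830): 10% coinsurance on $7830 = $783. Cost to traveler: $783. OOP to date $3625.40.
Claim 4 ($5968): deductible met; 10% of $5968 = $596.80. Traveler owes $596.80 (running OOP $4222.20).

$596.80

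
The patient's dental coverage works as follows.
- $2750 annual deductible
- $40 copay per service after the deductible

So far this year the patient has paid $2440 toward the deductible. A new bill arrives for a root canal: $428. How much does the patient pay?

Deductible still to meet: $2750 − $2440 = $310.
After the $310 deductible portion, $428 − $310 = $118 is subject to the copay.
Copay on this service: $40.
Patient responsibility: $310 + $40 = $350.

$350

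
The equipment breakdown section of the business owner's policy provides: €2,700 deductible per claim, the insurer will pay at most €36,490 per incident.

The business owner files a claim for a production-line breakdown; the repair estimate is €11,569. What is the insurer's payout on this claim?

After the deductible, €11,569 − €2,700 = €8,869 remains.
€8,869 ≤ €36,490, so the limit doesn't bind; insurer pays €8,869.

€8,869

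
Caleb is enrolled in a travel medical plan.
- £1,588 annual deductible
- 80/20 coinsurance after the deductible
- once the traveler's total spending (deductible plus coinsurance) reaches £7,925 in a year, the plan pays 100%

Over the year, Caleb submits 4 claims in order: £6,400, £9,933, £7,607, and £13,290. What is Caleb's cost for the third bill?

Claim 1 — £6,400: £1,588 finishes the deductible; £4,812 goes to coinsurance; coinsurance £4,812 × 20% = £962.40. Traveler pays £2,550.40; OOP now £2,550.40.
Claim 2 — £9,933: deductible already satisfied, so traveler's share is 20% × £9,933 = £1,986.60. Cost to traveler: £1,986.60. OOP to date £4,537.
Claim 3 — £7,607: deductible met; 20% of £7,607 = £1,521.40. Cost to traveler: £1,521.40. OOP to date £6,058.40.

£1,521.40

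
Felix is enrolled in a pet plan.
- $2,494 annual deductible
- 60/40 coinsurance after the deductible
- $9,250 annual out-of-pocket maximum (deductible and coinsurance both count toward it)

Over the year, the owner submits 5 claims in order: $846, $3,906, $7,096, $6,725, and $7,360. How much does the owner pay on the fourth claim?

Bill 1, $846: all of it applies to the deductible. Owner owes $846 (running OOP $846).
Bill 2, $3,906: deductible takes $1,648, $2,258 remains; owner's 40% is $903.20. Owner pays $2,551.20; OOP now $3,397.20.
Bill 3, $7,096: deductible already satisfied, so owner's share is 40% × $7,096 = $2,838.40. Owner pays $2,838.40; OOP now $6,235.60.
Bill 4, $6,725: deductible already satisfied, so owner's share is 40% × $6,725 = $2,690. Owner pays $2,690; OOP now $8,925.60.

$2,690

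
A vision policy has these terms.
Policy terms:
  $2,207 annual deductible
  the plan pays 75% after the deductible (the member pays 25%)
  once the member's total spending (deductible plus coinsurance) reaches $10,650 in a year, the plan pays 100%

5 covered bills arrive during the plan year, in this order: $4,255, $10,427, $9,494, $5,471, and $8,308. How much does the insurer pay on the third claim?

$7,120.50

Claim 1 — $4,255: deductible takes $2,207, $2,048 remains; member's 25% is $512. Member pays $2,719; OOP now $2,719. Insurer: $4,255 − $2,719 = $1,536.
Claim 2 — $10,427: deductible already satisfied, so member's share is 25% × $10,427 = $2,606.75. Member pays $2,606.75; OOP now $5,325.75. Plan pays $10,427 − $2,606.75 = $7,820.25.
Claim 3 — $9,494: 25% coinsurance on $9,494 = $2,373.50. Member owes $2,373.50 (running OOP $7,699.25). Plan pays $9,494 − $2,373.50 = $7,120.50.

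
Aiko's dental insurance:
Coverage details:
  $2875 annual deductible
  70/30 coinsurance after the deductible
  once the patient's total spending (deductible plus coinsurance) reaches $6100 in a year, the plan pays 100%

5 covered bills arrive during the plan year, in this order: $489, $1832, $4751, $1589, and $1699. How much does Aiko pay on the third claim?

Claim 1 — $489: entire amount goes to the deductible. Patient owes $489 (running OOP $489).
Claim 2 — $1832: entire amount goes to the deductible. Patient owes $1832 (running OOP $2321).
Claim 3 — $4751: $554 finishes the deductible; $4197 goes to coinsurance; patient's 30% is $1259.10. Patient pays $1813.10; OOP now $4134.10.

$1813.10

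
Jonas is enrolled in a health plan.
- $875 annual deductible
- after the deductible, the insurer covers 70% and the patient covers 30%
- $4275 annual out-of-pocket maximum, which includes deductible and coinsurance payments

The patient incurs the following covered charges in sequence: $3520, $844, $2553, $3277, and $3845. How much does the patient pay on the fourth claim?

$983.10

#1 ($3520): $875 finishes the deductible; $2645 goes to coinsurance; coinsurance $2645 × 30% = $793.50. Cost to patient: $1668.50. OOP to date $1668.50.
#2 ($844): deductible already satisfied, so patient's share is 30% × $844 = $253.20. Patient owes $253.20 (running OOP $1921.70).
#3 ($2553): deductible met; 30% of $2553 = $765.90. Patient pays $765.90; OOP now $2687.60.
#4 ($3277): deductible met; 30% of $3277 = $983.10. Patient pays $983.10; OOP now $3670.70.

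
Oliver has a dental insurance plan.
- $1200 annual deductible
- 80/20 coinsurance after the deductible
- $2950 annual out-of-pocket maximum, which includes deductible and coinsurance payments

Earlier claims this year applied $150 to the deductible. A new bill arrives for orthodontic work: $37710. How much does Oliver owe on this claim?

Remaining deductible: $1200 − $150 = $1050.
After the $1050 deductible portion, $37710 − $1050 = $36660 is subject to coinsurance.
Patient's 20% share of $36660 is $7332.
Patient responsibility before any cap: $1050 + $7332 = $8382.
Adding $8382 to the $150 already spent would give $8532, which exceeds the $2950 cap; the patient pays just $2950 − $150 = $2800.

$2800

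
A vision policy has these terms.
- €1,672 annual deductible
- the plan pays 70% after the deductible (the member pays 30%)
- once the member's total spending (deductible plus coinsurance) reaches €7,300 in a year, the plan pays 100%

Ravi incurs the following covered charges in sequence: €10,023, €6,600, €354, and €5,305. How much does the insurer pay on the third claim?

€247.80

Claim 1 — €10,023: deductible takes €1,672, €8,351 remains; member's 30% is €2,505.30. Cost to member: €4,177.30. OOP to date €4,177.30. Insurer: €10,023 − €4,177.30 = €5,845.70.
Claim 2 — €6,600: deductible already satisfied, so member's share is 30% × €6,600 = €1,980. Cost to member: €1,980. OOP to date €6,157.30. Insurer: €6,600 − €1,980 = €4,620.
Claim 3 — €354: deductible already satisfied, so member's share is 30% × €354 = €106.20. Cost to member: €106.20. OOP to date €6,263.50. Insurer: €354 − €106.20 = €247.80.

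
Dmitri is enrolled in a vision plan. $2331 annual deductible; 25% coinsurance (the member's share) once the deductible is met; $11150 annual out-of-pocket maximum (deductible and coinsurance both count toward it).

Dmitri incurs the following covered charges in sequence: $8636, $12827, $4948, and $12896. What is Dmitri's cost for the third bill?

$1237

#1 ($8636): $2331 to deductible, leaving $6305; member's 25% is $1576.25. Cost to member: $3907.25. OOP to date $3907.25.
#2 ($12827): 25% coinsurance on $12827 = $3206.75. Member pays $3206.75; OOP now $7114.
#3 ($4948): 25% coinsurance on $4948 = $1237. Cost to member: $1237. OOP to date $8351.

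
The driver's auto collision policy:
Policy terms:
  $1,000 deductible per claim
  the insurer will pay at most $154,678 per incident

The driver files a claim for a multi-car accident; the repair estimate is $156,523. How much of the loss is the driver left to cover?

Subtract the deductible: $156,523 − $1,000 = $155,523.
$155,523 exceeds the $154,678 limit, so the insurer pays the limit: $154,678.
Driver's share is the uncovered remainder: $156,523 − $154,678 = $1,845.

$1,845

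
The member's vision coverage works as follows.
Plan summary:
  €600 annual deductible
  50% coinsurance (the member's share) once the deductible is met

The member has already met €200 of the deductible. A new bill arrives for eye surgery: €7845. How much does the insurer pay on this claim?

Deductible still to meet: €600 − €200 = €400.
After the €400 deductible portion, €7845 − €400 = €7445 is subject to coinsurance.
Member's 50% share of €7445 is €3722.50.
That puts the member's cost at €400 + €3722.50 = €4122.50.
The plan picks up €7845 − €4122.50 = €3722.50.

€3722.50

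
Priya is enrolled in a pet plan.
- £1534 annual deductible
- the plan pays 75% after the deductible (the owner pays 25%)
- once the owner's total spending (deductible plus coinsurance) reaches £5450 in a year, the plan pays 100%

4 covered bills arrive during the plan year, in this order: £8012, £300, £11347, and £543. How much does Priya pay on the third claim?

#1 (£8012): £1534 finishes the deductible; £6478 goes to coinsurance; coinsurance £6478 × 25% = £1619.50. Cost to owner: £3153.50. OOP to date £3153.50.
#2 (£300): deductible already satisfied, so owner's share is 25% × £300 = £75. Cost to owner: £75. OOP to date £3228.50.
#3 (£11347): 25% coinsurance on £11347 = £2836.75. That would push OOP to £6065.25, over the £5450 cap, so owner pays £5450 − £3228.50 = £2221.50.

£2221.50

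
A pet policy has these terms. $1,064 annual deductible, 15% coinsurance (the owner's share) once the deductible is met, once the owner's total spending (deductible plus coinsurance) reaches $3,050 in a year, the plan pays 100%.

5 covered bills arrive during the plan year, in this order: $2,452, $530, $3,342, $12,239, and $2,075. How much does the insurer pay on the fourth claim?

$11,042

Bill 1, $2,452: $1,064 finishes the deductible; $1,388 goes to coinsurance; owner's 15% is $208.20. Owner pays $1,272.20; OOP now $1,272.20. Plan pays $2,452 − $1,272.20 = $1,179.80.
Bill 2, $530: deductible already satisfied, so owner's share is 15% × $530 = $79.50. Cost to owner: $79.50. OOP to date $1,351.70. Insurer: $530 − $79.50 = $450.50.
Bill 3, $3,342: deductible met; 15% of $3,342 = $501.30. Owner pays $501.30; OOP now $1,853. Plan pays $3,342 − $501.30 = $2,840.70.
Bill 4, $12,239: deductible met; 15% of $12,239 = $1,835.85. That would push OOP to $3,688.85, over the $3,050 cap, so owner pays $3,050 − $1,853 = $1,197. Plan pays $12,239 − $1,197 = $11,042.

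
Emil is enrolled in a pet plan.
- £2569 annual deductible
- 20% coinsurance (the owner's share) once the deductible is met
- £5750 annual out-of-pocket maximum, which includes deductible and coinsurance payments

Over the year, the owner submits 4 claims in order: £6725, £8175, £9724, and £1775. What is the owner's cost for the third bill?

Claim 1 — £6725: £2569 to deductible, leaving £4156; coinsurance £4156 × 20% = £831.20. Owner owes £3400.20 (running OOP £3400.20).
Claim 2 — £8175: deductible met; 20% of £8175 = £1635. Owner pays £1635; OOP now £5035.20.
Claim 3 — £9724: deductible already satisfied, so owner's share is 20% × £9724 = £1944.80. OOP would hit £6980 > £5750, so the cap limits the owner to £5750 − £5035.20 = £714.80.

£714.80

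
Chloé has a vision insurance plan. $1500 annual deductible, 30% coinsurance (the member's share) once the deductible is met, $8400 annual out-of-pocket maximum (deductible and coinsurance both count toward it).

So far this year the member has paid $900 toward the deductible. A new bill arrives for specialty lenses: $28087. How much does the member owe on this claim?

$7500

Deductible still to meet: $1500 − $900 = $600.
The remaining $27487 (= $28087 − $600) moves to coinsurance.
Member's 30% share of $27487 is $8246.10.
That puts the member's cost at $600 + $8246.10 = $8846.10 before any cap.
Adding $8846.10 to the $900 already spent would give $9746.10, which exceeds the $8400 cap; the member pays just $8400 − $900 = $7500.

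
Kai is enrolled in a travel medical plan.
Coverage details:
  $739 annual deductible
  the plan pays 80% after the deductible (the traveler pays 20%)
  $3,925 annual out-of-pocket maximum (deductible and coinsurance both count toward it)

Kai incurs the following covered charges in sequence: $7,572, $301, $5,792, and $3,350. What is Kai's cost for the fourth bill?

$600.80

#1 ($7,572): deductible takes $739, $6,833 remains; 20% of $6,833 = $1,366.60. Traveler pays $2,105.60; OOP now $2,105.60.
#2 ($301): deductible met; 20% of $301 = $60.20. Traveler pays $60.20; OOP now $2,165.80.
#3 ($5,792): deductible met; 20% of $5,792 = $1,158.40. Cost to traveler: $1,158.40. OOP to date $3,324.20.
#4 ($3,350): 20% coinsurance on $3,350 = $670. That would push OOP to $3,994.20, over the $3,925 cap, so traveler pays $3,925 − $3,324.20 = $600.80.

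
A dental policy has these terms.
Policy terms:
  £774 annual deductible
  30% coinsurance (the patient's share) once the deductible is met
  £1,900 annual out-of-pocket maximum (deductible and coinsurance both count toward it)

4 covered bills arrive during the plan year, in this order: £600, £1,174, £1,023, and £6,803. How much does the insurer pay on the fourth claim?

Bill 1, £600: entire amount goes to the deductible. Patient owes £600 (running OOP £600). Insurer: £600 − £600 = £0.
Bill 2, £1,174: deductible takes £174, £1,000 remains; patient's 30% is £300. Patient pays £474; OOP now £1,074. Plan pays £1,174 − £474 = £700.
Bill 3, £1,023: deductible met; 30% of £1,023 = £306.90. Cost to patient: £306.90. OOP to date £1,380.90. Plan pays £1,023 − £306.90 = £716.10.
Bill 4, £6,803: deductible met; 30% of £6,803 = £2,040.90. That would push OOP to £3,421.80, over the £1,900 cap, so patient pays £1,900 − £1,380.90 = £519.10. Plan pays £6,803 − £519.10 = £6,283.90.

£6,283.90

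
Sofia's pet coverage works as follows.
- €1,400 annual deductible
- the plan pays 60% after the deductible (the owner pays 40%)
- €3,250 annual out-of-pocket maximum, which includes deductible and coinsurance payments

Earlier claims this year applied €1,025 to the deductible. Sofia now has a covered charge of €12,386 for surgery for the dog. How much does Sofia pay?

Remaining deductible: €1,400 − €1,025 = €375.
That leaves €12,386 − €375 = €12,011 for coinsurance.
Coinsurance: €12,011 × 40% = €4,804.40.
Owner responsibility before any cap: €375 + €4,804.40 = €5,179.40.
Year-to-date out-of-pocket would reach €1,025 + €5,179.40 = €6,204.40, above the €3,250 maximum, so the owner pays only €3,250 − €1,025 = €2,225.

€2,225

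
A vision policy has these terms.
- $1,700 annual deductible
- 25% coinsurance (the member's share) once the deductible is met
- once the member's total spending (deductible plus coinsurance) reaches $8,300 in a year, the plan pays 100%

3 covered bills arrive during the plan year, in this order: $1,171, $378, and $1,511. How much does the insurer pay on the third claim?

$1,020

Bill 1, $1,171: entire amount goes to the deductible. Cost to member: $1,171. OOP to date $1,171. Plan pays $1,171 − $1,171 = $0.
Bill 2, $378: all of it applies to the deductible. Member owes $378 (running OOP $1,549). Plan pays $378 − $378 = $0.
Bill 3, $1,511: $151 finishes the deductible; $1,360 goes to coinsurance; 25% of $1,360 = $340. Member pays $491; OOP now $2,040. Plan pays $1,511 − $491 = $1,020.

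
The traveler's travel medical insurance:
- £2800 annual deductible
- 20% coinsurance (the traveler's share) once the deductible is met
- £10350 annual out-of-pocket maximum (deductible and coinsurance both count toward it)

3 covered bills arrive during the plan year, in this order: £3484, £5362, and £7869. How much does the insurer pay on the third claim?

Bill 1, £3484: £2800 to deductible, leaving £684; coinsurance £684 × 20% = £136.80. Cost to traveler: £2936.80. OOP to date £2936.80. Plan pays £3484 − £2936.80 = £547.20.
Bill 2, £5362: deductible met; 20% of £5362 = £1072.40. Traveler pays £1072.40; OOP now £4009.20. Plan pays £5362 − £1072.40 = £4289.60.
Bill 3, £7869: deductible met; 20% of £7869 = £1573.80. Cost to traveler: £1573.80. OOP to date £5583. Plan pays £7869 − £1573.80 = £6295.20.

£6295.20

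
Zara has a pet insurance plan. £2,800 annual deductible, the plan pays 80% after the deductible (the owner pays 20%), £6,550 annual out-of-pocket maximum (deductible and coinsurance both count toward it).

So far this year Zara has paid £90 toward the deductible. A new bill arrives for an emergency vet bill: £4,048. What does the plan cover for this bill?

£1,070.40

Deductible still to meet: £2,800 − £90 = £2,710.
The remaining £1,338 (= £4,048 − £2,710) moves to coinsurance.
20% of £1,338 = £267.60 falls to the owner.
Owner responsibility before any cap: £2,710 + £267.60 = £2,977.60.
Cumulative spending £90 + £2,977.60 = £3,067.60 stays under the £6,550 maximum.
Insurer pays the balance: £4,048 − £2,977.60 = £1,070.40.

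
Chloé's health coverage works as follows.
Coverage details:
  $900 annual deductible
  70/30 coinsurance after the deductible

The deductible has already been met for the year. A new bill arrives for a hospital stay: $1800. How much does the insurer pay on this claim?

$1260

With the deductible met, the entire $1800 is subject to coinsurance.
30% of $1800 = $540 falls to the patient.
Insurer pays the balance: $1800 − $540 = $1260.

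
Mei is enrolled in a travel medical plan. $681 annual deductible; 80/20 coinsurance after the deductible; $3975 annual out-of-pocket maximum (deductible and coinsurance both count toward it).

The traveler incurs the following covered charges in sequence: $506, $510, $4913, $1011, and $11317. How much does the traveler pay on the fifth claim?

Bill 1, $506: entire amount goes to the deductible. Cost to traveler: $506. OOP to date $506.
Bill 2, $510: deductible takes $175, $335 remains; traveler's 20% is $67. Traveler pays $242; OOP now $748.
Bill 3, $4913: deductible met; 20% of $4913 = $982.60. Traveler owes $982.60 (running OOP $1730.60).
Bill 4, $1011: deductible already satisfied, so traveler's share is 20% × $1011 = $202.20. Traveler pays $202.20; OOP now $1932.80.
Bill 5, $11317: deductible already satisfied, so traveler's share is 20% × $11317 = $2263.40. Adding that to $1932.80 gives $4196.20, past the $3975 cap; traveler pays only $3975 − $1932.80 = $2042.20.

$2042.20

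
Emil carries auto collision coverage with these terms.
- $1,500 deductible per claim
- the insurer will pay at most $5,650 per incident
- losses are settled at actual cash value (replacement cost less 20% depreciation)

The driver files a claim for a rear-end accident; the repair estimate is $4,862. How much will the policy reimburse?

$2,389.60

Depreciate 20%: the covered value is $4,862 × 0.8 = $3,889.60.
Subtract the deductible: $3,889.60 − $1,500 = $2,389.60.
That's under the $5,650 cap, so the insurer reimburses the full $2,389.60.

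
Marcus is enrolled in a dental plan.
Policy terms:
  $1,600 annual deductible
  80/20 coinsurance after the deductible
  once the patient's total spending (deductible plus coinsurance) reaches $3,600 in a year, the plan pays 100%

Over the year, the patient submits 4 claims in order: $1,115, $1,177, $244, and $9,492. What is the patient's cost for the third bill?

Claim 1 — $1,115: entire amount goes to the deductible. Cost to patient: $1,115. OOP to date $1,115.
Claim 2 — $1,177: deductible takes $485, $692 remains; coinsurance $692 × 20% = $138.40. Patient owes $623.40 (running OOP $1,738.40).
Claim 3 — $244: deductible already satisfied, so patient's share is 20% × $244 = $48.80. Patient owes $48.80 (running OOP $1,787.20).

$48.80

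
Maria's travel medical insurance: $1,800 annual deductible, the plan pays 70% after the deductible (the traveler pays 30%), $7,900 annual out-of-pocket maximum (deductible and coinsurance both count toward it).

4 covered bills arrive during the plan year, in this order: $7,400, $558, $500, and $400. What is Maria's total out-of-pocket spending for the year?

$3,917.40

#1 ($7,400): $1,800 finishes the deductible; $5,600 goes to coinsurance; coinsurance $5,600 × 30% = $1,680. Cost to traveler: $3,480. OOP to date $3,480.
#2 ($558): deductible met; 30% of $558 = $167.40. Cost to traveler: $167.40. OOP to date $3,647.40.
#3 ($500): 30% coinsurance on $500 = $150. Traveler owes $150 (running OOP $3,797.40).
#4 ($400): 30% coinsurance on $400 = $120. Traveler owes $120 (running OOP $3,917.40).
Total paid by the traveler: $3,480 + $167.40 + $150 + $120 = $3,917.40.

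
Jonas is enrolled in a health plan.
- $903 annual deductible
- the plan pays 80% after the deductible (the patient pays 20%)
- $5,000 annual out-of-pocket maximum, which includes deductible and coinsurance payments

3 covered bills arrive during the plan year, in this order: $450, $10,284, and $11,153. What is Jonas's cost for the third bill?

$2,130.80

Claim 1 — $450: all of it applies to the deductible. Patient pays $450; OOP now $450.
Claim 2 — $10,284: deductible takes $453, $9,831 remains; 20% of $9,831 = $1,966.20. Patient owes $2,419.20 (running OOP $2,869.20).
Claim 3 — $11,153: deductible met; 20% of $11,153 = $2,230.60. Adding that to $2,869.20 gives $5,099.80, past the $5,000 cap; patient pays only $5,000 − $2,869.20 = $2,130.80.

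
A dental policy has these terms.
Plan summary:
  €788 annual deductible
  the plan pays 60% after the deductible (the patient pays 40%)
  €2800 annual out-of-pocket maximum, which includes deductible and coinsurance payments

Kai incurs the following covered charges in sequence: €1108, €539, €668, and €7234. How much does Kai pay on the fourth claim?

€1401.20

#1 (€1108): deductible takes €788, €320 remains; patient's 40% is €128. Cost to patient: €916. OOP to date €916.
#2 (€539): 40% coinsurance on €539 = €215.60. Patient pays €215.60; OOP now €1131.60.
#3 (€668): deductible met; 40% of €668 = €267.20. Cost to patient: €267.20. OOP to date €1398.80.
#4 (€7234): 40% coinsurance on €7234 = €2893.60. OOP would hit €4292.40 > €2800, so the cap limits the patient to €2800 − €1398.80 = €1401.20.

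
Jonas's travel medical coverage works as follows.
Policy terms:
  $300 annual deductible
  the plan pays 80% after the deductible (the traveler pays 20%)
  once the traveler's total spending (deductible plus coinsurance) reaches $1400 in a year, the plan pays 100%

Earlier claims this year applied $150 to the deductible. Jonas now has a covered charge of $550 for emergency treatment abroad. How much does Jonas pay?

Remaining deductible: $300 − $150 = $150.
After the $150 deductible portion, $550 − $150 = $400 is subject to coinsurance.
Coinsurance: $400 × 20% = $80.
Traveler responsibility before any cap: $150 + $80 = $230.
Cumulative spending $150 + $230 = $380 stays under the $1400 maximum.

$230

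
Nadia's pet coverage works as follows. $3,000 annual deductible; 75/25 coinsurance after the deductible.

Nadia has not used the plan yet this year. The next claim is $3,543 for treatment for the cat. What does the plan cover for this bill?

$407.25

Deductible not yet touched, so the first $3,000 of the bill goes to the deductible.
After the $3,000 deductible portion, $3,543 − $3,000 = $543 is subject to coinsurance.
25% of $543 = $135.75 falls to the owner.
Owner responsibility: $3,000 + $135.75 = $3,135.75.
The insurer covers the remainder: $3,543 − $3,135.75 = $407.25.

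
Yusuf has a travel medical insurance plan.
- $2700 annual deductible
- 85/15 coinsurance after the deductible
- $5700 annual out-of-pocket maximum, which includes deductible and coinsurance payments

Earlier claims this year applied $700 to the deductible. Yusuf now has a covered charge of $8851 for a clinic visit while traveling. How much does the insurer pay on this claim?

$5823.35

Remaining deductible: $2700 − $700 = $2000.
After the $2000 deductible portion, $8851 − $2000 = $6851 is subject to coinsurance.
Traveler's 15% share of $6851 is $1027.65.
So the traveler owes $2000 + $1027.65 = $3027.65 before any cap.
Total out-of-pocket so far would be $700 + $3027.65 = $3727.65, below the $5700 cap — no reduction.
The insurer covers the remainder: $8851 − $3027.65 = $5823.35.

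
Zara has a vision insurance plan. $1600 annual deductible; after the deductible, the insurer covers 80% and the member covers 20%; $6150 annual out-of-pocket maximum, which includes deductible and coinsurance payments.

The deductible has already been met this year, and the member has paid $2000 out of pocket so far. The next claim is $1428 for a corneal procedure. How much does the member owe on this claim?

The deductible is already satisfied, so the full bill goes to coinsurance.
20% of $1428 = $285.60 falls to the member.
Year-to-date out-of-pocket becomes $2000 + $285.60 = $2285.60, still under the $6150 maximum, so no cap applies.

$285.60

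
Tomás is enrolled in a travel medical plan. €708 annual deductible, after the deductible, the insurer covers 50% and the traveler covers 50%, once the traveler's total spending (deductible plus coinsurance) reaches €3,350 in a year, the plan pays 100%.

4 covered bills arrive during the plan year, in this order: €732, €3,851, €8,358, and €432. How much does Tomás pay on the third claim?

€704.50

Bill 1, €732: deductible takes €708, €24 remains; traveler's 50% is €12. Traveler owes €720 (running OOP €720).
Bill 2, €3,851: deductible met; 50% of €3,851 = €1,925.50. Traveler owes €1,925.50 (running OOP €2,645.50).
Bill 3, €8,358: 50% coinsurance on €8,358 = €4,179. Adding that to €2,645.50 gives €6,824.50, past the €3,350 cap; traveler pays only €3,350 − €2,645.50 = €704.50.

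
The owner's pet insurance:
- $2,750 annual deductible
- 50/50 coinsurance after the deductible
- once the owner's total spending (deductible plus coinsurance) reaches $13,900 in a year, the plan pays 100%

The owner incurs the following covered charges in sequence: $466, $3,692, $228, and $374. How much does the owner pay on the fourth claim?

#1 ($466): entire amount goes to the deductible. Owner owes $466 (running OOP $466).
#2 ($3,692): $2,284 finishes the deductible; $1,408 goes to coinsurance; coinsurance $1,408 × 50% = $704. Cost to owner: $2,988. OOP to date $3,454.
#3 ($228): deductible met; 50% of $228 = $114. Owner pays $114; OOP now $3,568.
#4 ($374): deductible met; 50% of $374 = $187. Owner pays $187; OOP now $3,755.

$187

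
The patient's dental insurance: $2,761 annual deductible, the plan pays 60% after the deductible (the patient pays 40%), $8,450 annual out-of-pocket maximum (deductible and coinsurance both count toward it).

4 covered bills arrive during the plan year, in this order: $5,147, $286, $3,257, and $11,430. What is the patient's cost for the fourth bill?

#1 ($5,147): $2,761 finishes the deductible; $2,386 goes to coinsurance; 40% of $2,386 = $954.40. Cost to patient: $3,715.40. OOP to date $3,715.40.
#2 ($286): 40% coinsurance on $286 = $114.40. Cost to patient: $114.40. OOP to date $3,829.80.
#3 ($3,257): deductible already satisfied, so patient's share is 40% × $3,257 = $1,302.80. Patient pays $1,302.80; OOP now $5,132.60.
#4 ($11,430): 40% coinsurance on $11,430 = $4,572. Adding that to $5,132.60 gives $9,704.60, past the $8,450 cap; patient pays only $8,450 − $5,132.60 = $3,317.40.

$3,317.40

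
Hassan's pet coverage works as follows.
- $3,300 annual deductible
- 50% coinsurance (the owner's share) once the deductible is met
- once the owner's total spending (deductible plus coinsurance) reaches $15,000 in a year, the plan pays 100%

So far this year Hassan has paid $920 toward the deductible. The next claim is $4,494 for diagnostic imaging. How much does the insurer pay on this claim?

$1,057

Remaining deductible: $3,300 − $920 = $2,380.
The remaining $2,114 (= $4,494 − $2,380) moves to coinsurance.
50% of $2,114 = $1,057 falls to the owner.
That puts the owner's cost at $2,380 + $1,057 = $3,437 before any cap.
Total out-of-pocket so far would be $920 + $3,437 = $4,357, below the $15,000 cap — no reduction.
The plan picks up $4,494 − $3,437 = $1,057.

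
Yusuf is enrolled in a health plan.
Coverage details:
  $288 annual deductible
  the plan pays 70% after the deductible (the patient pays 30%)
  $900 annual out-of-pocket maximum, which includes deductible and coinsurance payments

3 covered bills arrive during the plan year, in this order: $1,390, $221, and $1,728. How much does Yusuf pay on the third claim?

$215.10

Claim 1 ($1,390): deductible takes $288, $1,102 remains; patient's 30% is $330.60. Patient pays $618.60; OOP now $618.60.
Claim 2 ($221): deductible already satisfied, so patient's share is 30% × $221 = $66.30. Patient pays $66.30; OOP now $684.90.
Claim 3 ($1,728): 30% coinsurance on $1,728 = $518.40. That would push OOP to $1,203.30, over the $900 cap, so patient pays $900 − $684.90 = $215.10.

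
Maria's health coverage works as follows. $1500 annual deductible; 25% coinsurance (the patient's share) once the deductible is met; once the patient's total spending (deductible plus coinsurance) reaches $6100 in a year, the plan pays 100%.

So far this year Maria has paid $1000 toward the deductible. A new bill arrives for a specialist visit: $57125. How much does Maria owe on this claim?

$1000 of the $1500 deductible is already met, leaving $500.
That leaves $57125 − $500 = $56625 for coinsurance.
Patient's 25% share of $56625 is $14156.25.
That puts the patient's cost at $500 + $14156.25 = $14656.25 before any cap.
Adding $14656.25 to the $1000 already spent would give $15656.25, which exceeds the $6100 cap; the patient pays just $6100 − $1000 = $5100.

$5100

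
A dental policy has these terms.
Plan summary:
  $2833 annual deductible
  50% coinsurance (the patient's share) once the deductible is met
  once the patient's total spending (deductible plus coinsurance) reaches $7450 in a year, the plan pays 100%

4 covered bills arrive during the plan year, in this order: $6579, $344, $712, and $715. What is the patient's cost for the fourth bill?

$357.50

Bill 1, $6579: deductible takes $2833, $3746 remains; patient's 50% is $1873. Cost to patient: $4706. OOP to date $4706.
Bill 2, $344: deductible already satisfied, so patient's share is 50% × $344 = $172. Patient pays $172; OOP now $4878.
Bill 3, $712: deductible met; 50% of $712 = $356. Patient owes $356 (running OOP $5234).
Bill 4, $715: 50% coinsurance on $715 = $357.50. Patient owes $357.50 (running OOP $5591.50).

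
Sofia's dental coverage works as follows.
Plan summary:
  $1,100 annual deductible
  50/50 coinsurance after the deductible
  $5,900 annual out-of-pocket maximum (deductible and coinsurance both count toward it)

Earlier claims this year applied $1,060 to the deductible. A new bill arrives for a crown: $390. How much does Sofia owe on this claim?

$215

Remaining deductible: $1,100 − $1,060 = $40.
That leaves $390 − $40 = $350 for coinsurance.
Coinsurance: $350 × 50% = $175.
So the patient owes $40 + $175 = $215 before any cap.
Cumulative spending $1,060 + $215 = $1,275 stays under the $5,900 maximum.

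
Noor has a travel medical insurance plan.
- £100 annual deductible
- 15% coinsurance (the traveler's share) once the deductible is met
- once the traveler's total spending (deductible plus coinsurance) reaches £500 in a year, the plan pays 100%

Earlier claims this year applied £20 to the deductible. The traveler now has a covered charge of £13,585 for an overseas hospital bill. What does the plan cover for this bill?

£13,105

Remaining deductible: £100 − £20 = £80.
After the £80 deductible portion, £13,585 − £80 = £13,505 is subject to coinsurance.
15% of £13,505 = £2,025.75 falls to the traveler.
Traveler responsibility before any cap: £80 + £2,025.75 = £2,105.75.
Year-to-date out-of-pocket would reach £20 + £2,105.75 = £2,125.75, above the £500 maximum, so the traveler pays only £500 − £20 = £480.
The plan picks up £13,585 − £480 = £13,105.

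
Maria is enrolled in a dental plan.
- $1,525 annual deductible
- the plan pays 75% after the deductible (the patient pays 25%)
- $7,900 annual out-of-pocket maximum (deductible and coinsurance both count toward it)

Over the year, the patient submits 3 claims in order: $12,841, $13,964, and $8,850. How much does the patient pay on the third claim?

#1 ($12,841): $1,525 finishes the deductible; $11,316 goes to coinsurance; patient's 25% is $2,829. Patient owes $4,354 (running OOP $4,354).
#2 ($13,964): deductible met; 25% of $13,964 = $3,491. Cost to patient: $3,491. OOP to date $7,845.
#3 ($8,850): deductible already satisfied, so patient's share is 25% × $8,850 = $2,212.50. Adding that to $7,845 gives $10,057.50, past the $7,900 cap; patient pays only $7,900 − $7,845 = $55.

$55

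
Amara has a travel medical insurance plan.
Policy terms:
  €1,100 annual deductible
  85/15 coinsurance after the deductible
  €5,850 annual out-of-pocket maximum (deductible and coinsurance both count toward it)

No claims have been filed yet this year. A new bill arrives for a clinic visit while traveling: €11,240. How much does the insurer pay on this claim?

€8,619

The full €1,100 deductible is still open; €1,100 of this bill applies to it.
The remaining €10,140 (= €11,240 − €1,100) moves to coinsurance.
Coinsurance: €10,140 × 15% = €1,521.
Traveler responsibility before any cap: €1,100 + €1,521 = €2,621.
Cumulative spending €0 + €2,621 = €2,621 stays under the €5,850 maximum.
The plan picks up €11,240 − €2,621 = €8,619.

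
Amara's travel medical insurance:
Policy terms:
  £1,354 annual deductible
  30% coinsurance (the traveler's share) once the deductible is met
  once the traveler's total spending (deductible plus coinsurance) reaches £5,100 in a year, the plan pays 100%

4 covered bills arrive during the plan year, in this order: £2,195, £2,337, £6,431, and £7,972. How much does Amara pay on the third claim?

Claim 1 — £2,195: £1,354 to deductible, leaving £841; 30% of £841 = £252.30. Traveler pays £1,606.30; OOP now £1,606.30.
Claim 2 — £2,337: 30% coinsurance on £2,337 = £701.10. Cost to traveler: £701.10. OOP to date £2,307.40.
Claim 3 — £6,431: deductible met; 30% of £6,431 = £1,929.30. Traveler pays £1,929.30; OOP now £4,236.70.

£1,929.30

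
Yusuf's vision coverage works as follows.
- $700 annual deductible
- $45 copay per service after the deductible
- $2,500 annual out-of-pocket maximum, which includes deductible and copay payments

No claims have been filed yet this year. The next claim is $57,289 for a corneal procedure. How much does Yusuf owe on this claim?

$745

Nothing has been paid toward the $700 deductible, so the first $700 of this charge is applied there.
That leaves $57,289 − $700 = $56,589 for the copay.
Copay on this service: $45.
That puts the member's cost at $700 + $45 = $745 before any cap.
Year-to-date out-of-pocket becomes $0 + $745 = $745, still under the $2,500 maximum, so no cap applies.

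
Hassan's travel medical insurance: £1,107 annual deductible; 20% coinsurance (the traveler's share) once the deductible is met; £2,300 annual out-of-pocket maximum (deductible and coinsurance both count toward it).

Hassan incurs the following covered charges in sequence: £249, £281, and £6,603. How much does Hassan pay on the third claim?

£1,770

Claim 1 (£249): entire amount goes to the deductible. Traveler owes £249 (running OOP £249).
Claim 2 (£281): entire amount goes to the deductible. Cost to traveler: £281. OOP to date £530.
Claim 3 (£6,603): deductible takes £577, £6,026 remains; traveler's 20% is £1,205.20. Deductible plus coinsurance: £577 + £1,205.20 = £1,782.20. That would push OOP to £2,312.20, over the £2,300 cap, so traveler pays £2,300 − £530 = £1,770.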